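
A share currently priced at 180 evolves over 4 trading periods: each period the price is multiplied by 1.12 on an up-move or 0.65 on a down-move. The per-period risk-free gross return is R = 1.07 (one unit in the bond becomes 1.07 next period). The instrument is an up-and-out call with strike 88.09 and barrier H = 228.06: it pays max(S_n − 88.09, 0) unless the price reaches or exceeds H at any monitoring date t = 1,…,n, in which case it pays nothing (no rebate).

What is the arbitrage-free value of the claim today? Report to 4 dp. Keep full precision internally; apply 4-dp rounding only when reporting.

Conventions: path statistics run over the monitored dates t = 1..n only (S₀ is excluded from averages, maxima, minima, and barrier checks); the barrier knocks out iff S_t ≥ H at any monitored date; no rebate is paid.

price = 13.5567

No-arbitrage gives p* = (R−d)/(u−d) = 0.8936: enumerate every path, weight its payoff by its p*-probability, and discount by R^4.
Enumerate all 2^4 = 16 price paths (U = up ×1.12, D = down ×0.65); each path with k up-moves has probability p*^k·(1−p*)^(4−k).
DDDD: M=117.0000, payoff=0.0000, prob=0.000128
UDDD: M=201.6000, payoff=0.0000, prob=0.001076
DUDD: M=131.0400, payoff=0.0000, prob=0.001076
UUDD: M=225.7920, payoff=7.3071, prob=0.009037
DDUD: M=117.0000, payoff=0.0000, prob=0.001076
UDUD: M=201.6000, payoff=7.3071, prob=0.009037
DUUD: M=146.7648, payoff=7.3071, prob=0.009037
UUUD: M=252.8870, payoff=0.0000, prob=0.075915
DDDU: M=117.0000, payoff=0.0000, prob=0.001076
UDDU: M=201.6000, payoff=7.3071, prob=0.009037
DUDU: M=131.0400, payoff=7.3071, prob=0.009037
UUDU: M=225.7920, payoff=76.2866, prob=0.075915
DDUU: M=117.0000, payoff=7.3071, prob=0.009037
UDUU: M=201.6000, payoff=76.2866, prob=0.075915
DUUU: M=164.3766, payoff=76.2866, prob=0.075915
UUUU: M=283.2335, payoff=0.0000, prob=0.637684
Price = Σ prob·payoff / R^4 = 17.770068 / 1.310796 = 13.5567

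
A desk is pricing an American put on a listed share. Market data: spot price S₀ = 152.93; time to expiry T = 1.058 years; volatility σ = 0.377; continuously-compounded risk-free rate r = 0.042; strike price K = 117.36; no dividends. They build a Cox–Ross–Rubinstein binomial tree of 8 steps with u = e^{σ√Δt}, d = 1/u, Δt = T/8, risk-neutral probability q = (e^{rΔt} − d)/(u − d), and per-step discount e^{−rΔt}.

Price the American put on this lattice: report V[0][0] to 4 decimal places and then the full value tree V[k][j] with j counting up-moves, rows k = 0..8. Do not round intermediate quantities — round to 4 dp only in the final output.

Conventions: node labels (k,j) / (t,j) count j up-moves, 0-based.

price = 5.9581
tree:
5.9581
9.2974 2.4952
14.1561 4.2659 0.6514
20.9106 7.1754 1.2379 0.0386
29.7377 11.8157 2.3506 0.0755 0.0000
40.3082 18.9002 4.4592 0.1477 0.0000 0.0000
50.1799 28.9860 8.4512 0.2889 0.0000 0.0000 0.0000
58.7868 40.3082 16.0000 0.5652 0.0000 0.0000 0.0000 0.0000
66.2911 50.1799 28.9860 1.1058 0.0000 0.0000 0.0000 0.0000 0.0000

Δt=0.13225, u=1.14694, d=0.87188, q=0.48603, disc=e^(-rΔt)=0.99446
k=8 terminal: V=max(K-S,0) → 66.2911 50.1799 28.9860 1.1058 0.0000 0.0000 0.0000 0.0000 0.0000
k=7: j=0 S=58.5732 intr=58.7868 cont=58.1368 V=58.7868[EX]; j=1 S=77.0518 intr=40.3082 cont=39.6582 V=40.3082[EX]; j=2 S=101.3600 intr=16.0000 cont=15.3499 V=16.0000[EX]; j=3 S=133.3370 intr=0.0000 cont=0.5652 V=0.5652[hold]; j=4 S=175.4021 intr=0.0000 cont=0.0000 V=0.0000[hold]; j=5 S=230.7378 intr=0.0000 cont=0.0000 V=0.0000[hold]; j=6 S=303.5308 intr=0.0000 cont=0.0000 V=0.0000[hold]; j=7 S=399.2885 intr=0.0000 cont=0.0000 V=0.0000[hold]
k=6: j=0 S=67.1801 intr=50.1799 cont=49.5298 V=50.1799[EX]; j=1 S=88.3740 intr=28.9860 cont=28.3359 V=28.9860[EX]; j=2 S=116.2542 intr=1.1058 cont=8.4512 V=8.4512[hold]; j=3 S=152.9300 intr=0.0000 cont=0.2889 V=0.2889[hold]; j=4 S=201.1763 intr=0.0000 cont=0.0000 V=0.0000[hold]; j=5 S=264.6432 intr=0.0000 cont=0.0000 V=0.0000[hold]; j=6 S=348.1327 intr=0.0000 cont=0.0000 V=0.0000[hold]
k=5: j=0 S=77.0518 intr=40.3082 cont=39.6582 V=40.3082[EX]; j=1 S=101.3600 intr=16.0000 cont=18.9002 V=18.9002[hold]; j=2 S=133.3370 intr=0.0000 cont=4.4592 V=4.4592[hold]; j=3 S=175.4021 intr=0.0000 cont=0.1477 V=0.1477[hold]; j=4 S=230.7378 intr=0.0000 cont=0.0000 V=0.0000[hold]; j=5 S=303.5308 intr=0.0000 cont=0.0000 V=0.0000[hold]
k=4: j=0 S=88.3740 intr=28.9860 cont=29.7377 V=29.7377[hold]; j=1 S=116.2542 intr=1.1058 cont=11.8157 V=11.8157[hold]; j=2 S=152.9300 intr=0.0000 cont=2.3506 V=2.3506[hold]; j=3 S=201.1763 intr=0.0000 cont=0.0755 V=0.0755[hold]; j=4 S=264.6432 intr=0.0000 cont=0.0000 V=0.0000[hold]
k=3: j=0 S=101.3600 intr=16.0000 cont=20.9106 V=20.9106[hold]; j=1 S=133.3370 intr=0.0000 cont=7.1754 V=7.1754[hold]; j=2 S=175.4021 intr=0.0000 cont=1.2379 V=1.2379[hold]; j=3 S=230.7378 intr=0.0000 cont=0.0386 V=0.0386[hold]
k=2: j=0 S=116.2542 intr=1.1058 cont=14.1561 V=14.1561[hold]; j=1 S=152.9300 intr=0.0000 cont=4.2659 V=4.2659[hold]; j=2 S=201.1763 intr=0.0000 cont=0.6514 V=0.6514[hold]
k=1: j=0 S=133.3370 intr=0.0000 cont=9.2974 V=9.2974[hold]; j=1 S=175.4021 intr=0.0000 cont=2.4952 V=2.4952[hold]
k=0: j=0 S=152.9300 intr=0.0000 cont=5.9581 V=5.9581[hold]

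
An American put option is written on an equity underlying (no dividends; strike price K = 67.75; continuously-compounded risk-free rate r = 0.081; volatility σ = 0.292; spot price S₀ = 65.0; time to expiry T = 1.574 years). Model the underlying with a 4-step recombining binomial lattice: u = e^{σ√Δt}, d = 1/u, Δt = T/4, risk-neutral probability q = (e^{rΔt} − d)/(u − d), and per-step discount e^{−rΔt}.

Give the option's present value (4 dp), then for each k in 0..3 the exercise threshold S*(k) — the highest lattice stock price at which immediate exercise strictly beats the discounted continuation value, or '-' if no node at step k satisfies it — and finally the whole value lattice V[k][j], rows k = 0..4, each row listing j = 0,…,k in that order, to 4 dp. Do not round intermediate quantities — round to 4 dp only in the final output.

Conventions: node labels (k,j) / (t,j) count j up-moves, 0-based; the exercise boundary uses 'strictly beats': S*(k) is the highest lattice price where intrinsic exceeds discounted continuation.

price = 7.7488
boundary = - 54.1207 45.0623 54.1207
tree:
7.7488
13.6293 3.2474
22.6877 6.6835 0.5406
30.2299 13.6293 1.2193 0.0000
36.5098 22.6877 2.7500 0.0000 0.0000

Δt=0.39350  u=1.20102  d=0.83263  q=0.54225  discount=0.96863
step 4 (expiry): payoffs max(K−S,0) = 36.5098 22.6877 2.7500 0.0000 0.0000
step 3: (k=3,j=0): S=37.5201, K−S=30.2299, hold=28.1045 ⇒ V=30.2299 exercise | (k=3,j=1): S=54.1207, K−S=13.6293, hold=11.5039 ⇒ V=13.6293 exercise | (k=3,j=2): S=78.0662, K−S=0.0000, hold=1.2193 ⇒ V=1.2193 continue | (k=3,j=3): S=112.6064, K−S=0.0000, hold=0.0000 ⇒ V=0.0000 continue  boundary S*=54.1207
step 2: (k=2,j=0): S=45.0623, K−S=22.6877, hold=20.5623 ⇒ V=22.6877 exercise | (k=2,j=1): S=65.0000, K−S=2.7500, hold=6.6835 ⇒ V=6.6835 continue | (k=2,j=2): S=93.7590, K−S=0.0000, hold=0.5406 ⇒ V=0.5406 continue  boundary S*=45.0623
step 1: (k=1,j=0): S=54.1207, K−S=13.6293, hold=13.5700 ⇒ V=13.6293 exercise | (k=1,j=1): S=78.0662, K−S=0.0000, hold=3.2474 ⇒ V=3.2474 continue  boundary S*=54.1207
step 0: (k=0,j=0): S=65.0000, K−S=2.7500, hold=7.7488 ⇒ V=7.7488 continue  boundary S*=-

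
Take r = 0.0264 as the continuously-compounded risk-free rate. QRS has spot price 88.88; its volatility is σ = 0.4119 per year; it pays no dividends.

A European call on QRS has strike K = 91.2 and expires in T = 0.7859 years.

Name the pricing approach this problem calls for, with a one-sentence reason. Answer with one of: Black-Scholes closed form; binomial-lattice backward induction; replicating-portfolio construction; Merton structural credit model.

Key observation: with QRS following a GBM at constant σ and r, the European call struck at 91.2 prices in closed form — nothing here needs a stepwise model or a balance sheet.

framework: Black-Scholes closed form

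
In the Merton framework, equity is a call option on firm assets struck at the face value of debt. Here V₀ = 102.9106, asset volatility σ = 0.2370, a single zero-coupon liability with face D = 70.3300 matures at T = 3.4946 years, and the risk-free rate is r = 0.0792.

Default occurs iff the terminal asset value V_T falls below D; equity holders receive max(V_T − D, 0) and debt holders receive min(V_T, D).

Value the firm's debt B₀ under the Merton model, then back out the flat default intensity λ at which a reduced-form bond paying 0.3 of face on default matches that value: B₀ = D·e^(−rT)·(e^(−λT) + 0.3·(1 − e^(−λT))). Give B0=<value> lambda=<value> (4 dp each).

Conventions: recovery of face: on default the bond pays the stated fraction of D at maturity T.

B0=52.3459 lambda=0.0076

Apply the equity-as-call identities (strike 70.3300, horizon 3.4946 years):
d₁ = [ln(V₀/D) + (r + σ²/2)T] / (σ√T)
   = [ln(102.9106/70.3300) + (0.0792 + 0.5·0.2370²)·3.4946] / (0.2370·√3.4946)
   = [0.380662 + 0.374916] / 0.443044 = 1.705425
d₂ = d₁ − σ√T = 1.705425 − 0.443044 = 1.262381
N(d₁) = 0.955942,  N(d₂) = 0.896594,  e^(−rT) = 0.758227
E₀ = V₀·N(d₁) − D·e^(−rT)·N(d₂)
   = 102.9106·0.955942 − 70.3300·0.758227·0.896594 = 50.564729
B₀ = V₀ − E₀ = 102.9106 − 50.564729 = 52.345871
e^(−λT) = (B₀·e^(rT)/D − 0.3)/(1 − 0.3) = (52.3459·1.318866/70.3300 − 0.3)/0.7 = 0.97374075
λ = −ln(0.97374075)/3.4946 = 0.007615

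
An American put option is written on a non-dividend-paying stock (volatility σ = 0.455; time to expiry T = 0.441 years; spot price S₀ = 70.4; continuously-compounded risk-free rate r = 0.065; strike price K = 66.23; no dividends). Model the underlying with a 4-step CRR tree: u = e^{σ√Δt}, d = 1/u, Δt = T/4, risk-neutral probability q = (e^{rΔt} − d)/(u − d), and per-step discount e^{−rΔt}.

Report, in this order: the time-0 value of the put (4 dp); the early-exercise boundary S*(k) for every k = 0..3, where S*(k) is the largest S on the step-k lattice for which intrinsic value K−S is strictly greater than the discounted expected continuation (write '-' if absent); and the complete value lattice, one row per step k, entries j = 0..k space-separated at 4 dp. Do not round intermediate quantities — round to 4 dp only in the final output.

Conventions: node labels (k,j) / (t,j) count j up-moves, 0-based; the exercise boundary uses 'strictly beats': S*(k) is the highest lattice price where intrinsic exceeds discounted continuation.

Δt=0.11025, u=1.16309, d=0.85978, q=0.48601, disc=e^(-rΔt)=0.99286
k=4 terminal: V=max(K-S,0) → 27.7599 14.1887 0.0000 0.0000 0.0000
k=3: j=0 S=44.7441 intr=21.4859 cont=21.0130 V=21.4859[EX]; j=1 S=60.5286 intr=5.7014 cont=7.2407 V=7.2407[hold]; j=2 S=81.8813 intr=0.0000 cont=0.0000 V=0.0000[hold]; j=3 S=110.7668 intr=0.0000 cont=0.0000 V=0.0000[hold]  S*(3)=44.7441
k=2: j=0 S=52.0413 intr=14.1887 cont=14.4585 V=14.4585[hold]; j=1 S=70.4000 intr=0.0000 cont=3.6951 V=3.6951[hold]; j=2 S=95.2351 intr=0.0000 cont=0.0000 V=0.0000[hold]  S*(2)=-
k=1: j=0 S=60.5286 intr=5.7014 cont=9.1614 V=9.1614[hold]; j=1 S=81.8813 intr=0.0000 cont=1.8856 V=1.8856[hold]  S*(1)=-
k=0: j=0 S=70.4000 intr=0.0000 cont=5.5851 V=5.5851[hold]  S*(0)=-

price = 5.5851
boundary = - - - 44.7441
tree:
5.5851
9.1614 1.8856
14.4585 3.6951 0.0000
21.4859 7.2407 0.0000 0.0000
27.7599 14.1887 0.0000 0.0000 0.0000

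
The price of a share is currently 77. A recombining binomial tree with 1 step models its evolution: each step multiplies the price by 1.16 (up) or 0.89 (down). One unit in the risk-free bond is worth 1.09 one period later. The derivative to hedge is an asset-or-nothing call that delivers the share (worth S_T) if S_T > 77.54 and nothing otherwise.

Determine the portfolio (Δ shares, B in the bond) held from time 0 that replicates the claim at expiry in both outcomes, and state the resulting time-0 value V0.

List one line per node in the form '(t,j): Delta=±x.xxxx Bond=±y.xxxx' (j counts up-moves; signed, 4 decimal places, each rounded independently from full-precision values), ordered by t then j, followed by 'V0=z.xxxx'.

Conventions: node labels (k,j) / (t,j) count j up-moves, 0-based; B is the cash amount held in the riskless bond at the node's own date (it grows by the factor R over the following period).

Under the risk-neutral measure, an up-move has probability p* = (R−d)/(u−d) = 0.7407 and values discount at R = 1.09.
Expiry values: V(1,0)=0.0000, V(1,1)=89.3200
Node (0,0) S=77.0000: V=(p*·89.3200+(1−p*)·0.0000)/1.09=60.7000; Δ=(89.3200−0.0000)/(89.3200−68.5300)=4.2963; B=V−Δ·S=-270.1148
Check: Δ(0,0)·S0 + B(0,0) = 60.7000 = V0.

(0,0): Delta=4.2963 Bond=-270.1148
V0=60.7000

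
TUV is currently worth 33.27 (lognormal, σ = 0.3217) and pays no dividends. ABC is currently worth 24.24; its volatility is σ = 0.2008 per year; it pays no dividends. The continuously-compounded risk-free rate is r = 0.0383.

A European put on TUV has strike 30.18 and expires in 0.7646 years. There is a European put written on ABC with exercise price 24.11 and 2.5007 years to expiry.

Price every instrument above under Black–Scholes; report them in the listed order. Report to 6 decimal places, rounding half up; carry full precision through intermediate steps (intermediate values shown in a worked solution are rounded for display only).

[TUV put K=30.18]
σ√T = 0.3217·√0.7646 = 0.281299
d₁ = (ln(S/K) + (r+σ²/2)T) / (σ√T) = (ln(33.27/30.18) + (0.0383+0.3217²/2)·0.7646) / 0.281299 = (0.097477 + 0.068849) / 0.281299 = 0.591276
d₂ = d₁ − σ√T = 0.591276 − 0.281299 = 0.309977
e^{−rT} = 0.971140
N(−d₁) = 0.277168,  N(−d₂) = 0.378289
price = K·e^{−rT}·N(−d₂) − S·N(−d₁) = 11.087285 − 9.221370 = 1.865915
[ABC put K=24.11]
σ√T = 0.2008·√2.5007 = 0.317537
d₁ = (ln(S/K) + (r+σ²/2)T) / (σ√T) = (ln(24.24/24.11) + (0.0383+0.2008²/2)·2.5007) / 0.317537 = (0.005377 + 0.146192) / 0.317537 = 0.477327
d₂ = d₁ − σ√T = 0.477327 − 0.317537 = 0.159790
e^{−rT} = 0.908667
N(−d₁) = 0.316564,  N(−d₂) = 0.436523
price = K·e^{−rT}·N(−d₂) − S·N(−d₁) = 9.563329 − 7.673523 = 1.889806

price(TUV put K=30.18) = 1.865915
price(ABC put K=24.11) = 1.889806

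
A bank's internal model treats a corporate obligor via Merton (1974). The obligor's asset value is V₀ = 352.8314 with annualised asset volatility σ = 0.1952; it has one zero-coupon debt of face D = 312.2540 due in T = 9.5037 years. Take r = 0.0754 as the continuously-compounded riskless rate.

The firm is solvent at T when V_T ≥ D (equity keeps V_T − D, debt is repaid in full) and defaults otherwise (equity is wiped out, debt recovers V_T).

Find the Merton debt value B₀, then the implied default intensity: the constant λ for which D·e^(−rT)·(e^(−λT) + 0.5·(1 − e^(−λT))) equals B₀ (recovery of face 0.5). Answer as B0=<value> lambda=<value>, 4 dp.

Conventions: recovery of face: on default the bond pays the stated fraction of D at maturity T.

B0=147.4857 lambda=0.0072

With assets at 352.8314 and a single debt payment of 312.2540 at 9.5037 years:
d₁ = [ln(V₀/D) + (r + σ²/2)T] / (σ√T)
   = [ln(352.8314/312.2540) + (0.0754 + 0.5·0.1952²)·9.5037] / (0.1952·√9.5037)
   = [0.122173 + 0.897639] / 0.601764 = 1.694705
d₂ = d₁ − σ√T = 1.694705 − 0.601764 = 1.092941
N(d₁) = 0.954934,  N(d₂) = 0.862790,  e^(−rT) = 0.488420
E₀ = V₀·N(d₁) − D·e^(−rT)·N(d₂)
   = 352.8314·0.954934 − 312.2540·0.488420·0.862790 = 205.345652
B₀ = V₀ − E₀ = 352.8314 − 205.345652 = 147.485748
e^(−λT) = (B₀·e^(rT)/D − 0.5)/(1 − 0.5) = (147.4857·2.047417/312.2540 − 0.5)/0.5 = 0.93409675
λ = −ln(0.93409675)/9.5037 = 0.007174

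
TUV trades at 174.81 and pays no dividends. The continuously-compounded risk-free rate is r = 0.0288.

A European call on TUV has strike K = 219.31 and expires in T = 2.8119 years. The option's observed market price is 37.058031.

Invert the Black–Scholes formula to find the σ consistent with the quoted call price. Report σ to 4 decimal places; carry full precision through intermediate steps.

At σ = 0.4012 the Black–Scholes value reproduces the quote:
σ√T = 0.4012·√2.8119 = 0.672761
d₁ = (ln(S/K) + (r+σ²/2)T) / (σ√T) = (ln(174.81/219.31) + (0.0288+0.4012²/2)·2.8119) / 0.672761 = (-0.226787 + 0.307286) / 0.672761 = 0.119656
d₂ = d₁ − σ√T = 0.119656 − 0.672761 = -0.553105
e^{−rT} = 0.922210
N(d₁) = 0.547622,  N(d₂) = 0.290096
V = S·N(d₁) − K·e^{−rT}·N(d₂) = 95.729829 − 58.671798 = 37.058031 (matching the quote); vega is positive throughout, so no other σ reproduces this price

sigma = 0.4012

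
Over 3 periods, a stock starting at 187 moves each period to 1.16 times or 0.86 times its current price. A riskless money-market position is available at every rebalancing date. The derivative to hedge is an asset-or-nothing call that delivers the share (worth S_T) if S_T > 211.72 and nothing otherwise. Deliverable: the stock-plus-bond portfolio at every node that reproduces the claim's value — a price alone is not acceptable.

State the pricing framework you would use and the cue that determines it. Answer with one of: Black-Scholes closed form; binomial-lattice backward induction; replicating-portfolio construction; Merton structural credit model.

framework: replicating-portfolio construction

Key observation: the task asks for the hedge itself — share and bond holdings at every node of the 3-period tree on spot 187 with factors 1.16/0.86 — which is exactly what the replicating-portfolio construction produces.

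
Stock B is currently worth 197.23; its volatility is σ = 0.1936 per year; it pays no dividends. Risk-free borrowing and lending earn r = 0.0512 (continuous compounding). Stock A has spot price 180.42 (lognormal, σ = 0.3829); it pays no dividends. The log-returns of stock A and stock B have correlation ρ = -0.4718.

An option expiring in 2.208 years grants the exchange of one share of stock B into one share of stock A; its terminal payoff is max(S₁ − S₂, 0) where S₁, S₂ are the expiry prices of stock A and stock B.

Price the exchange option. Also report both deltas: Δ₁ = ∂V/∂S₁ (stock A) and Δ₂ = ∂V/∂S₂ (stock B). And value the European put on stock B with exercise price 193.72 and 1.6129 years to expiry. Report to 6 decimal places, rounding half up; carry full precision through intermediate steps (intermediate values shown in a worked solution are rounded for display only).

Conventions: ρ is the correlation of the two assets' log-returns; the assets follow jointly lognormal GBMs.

σ_eff = √(σ₁² + σ₂² − 2ρσ₁σ₂) = √(0.3829² + 0.1936² − 2·-0.4718·0.3829·0.1936) = 0.504026
d₁ = (ln(S₁/S₂) + (q₂ − q₁ + σ_eff²/2)T) / (σ_eff√T) = (ln(180.42/197.23) + (0.0 − 0.0 + 0.127021)·2.208) / 0.748949 = 0.255530
d₂ = d₁ − σ_eff√T = 0.255530 − 0.748949 = -0.493419
N(d₁) = 0.600843,  N(d₂) = 0.310858
V = S₁·e^{−q₁T}·N(d₁) − S₂·e^{−q₂T}·N(d₂) = 108.404137 − 61.310605 = 47.093533
Δ₁ = e^{−q₁T}·N(d₁) = 0.600843;  Δ₂ = −e^{−q₂T}·N(d₂) = -0.310858
[vanilla: stock B put K=193.72]
σ√T = 0.1936·√1.6129 = 0.245872
d₁ = (ln(S/K) + (r+σ²/2)T) / (σ√T) = (ln(197.23/193.72) + (0.0512+0.1936²/2)·1.6129) / 0.245872 = (0.017957 + 0.112807) / 0.245872 = 0.531837
d₂ = d₁ − σ√T = 0.531837 − 0.245872 = 0.285965
e^{−rT} = 0.920737
N(−d₁) = 0.297420,  N(−d₂) = 0.387453
price = K·e^{−rT}·N(−d₂) − S·N(−d₁) = 69.108074 − 58.660061 = 10.448013

exchange price = 47.093533
Δ1 = 0.600843
Δ2 = -0.310858
price(stock B put K=193.72) = 10.448013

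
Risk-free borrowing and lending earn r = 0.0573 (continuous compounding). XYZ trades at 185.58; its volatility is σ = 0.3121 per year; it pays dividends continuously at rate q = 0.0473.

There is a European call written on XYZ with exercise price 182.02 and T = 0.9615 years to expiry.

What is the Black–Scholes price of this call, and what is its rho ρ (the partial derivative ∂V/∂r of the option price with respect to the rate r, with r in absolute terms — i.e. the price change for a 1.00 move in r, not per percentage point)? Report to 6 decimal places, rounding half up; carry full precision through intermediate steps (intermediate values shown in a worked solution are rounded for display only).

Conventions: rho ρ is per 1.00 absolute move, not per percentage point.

σ√T = 0.3121·√0.9615 = 0.306033
d₁ = (ln(S/K) + (r−q+σ²/2)T) / (σ√T) = (ln(185.58/182.02) + (0.0573−0.0473+0.3121²/2)·0.9615) / 0.306033 = (0.019369 + 0.056443) / 0.306033 = 0.247727
d₂ = d₁ − σ√T = 0.247727 − 0.306033 = -0.058306
e^{−rT} = 0.946396
e^{−qT} = 0.955540
N(d₁) = 0.597827,  N(d₂) = 0.476752
Call price V = S·e^{−qT}·N(d₁) − K·e^{−rT}·N(d₂) = 106.012122 − 82.126808 = 23.885313
ρ = K·T·e^{−rT}·N(d₂) = 78.964926

price = 23.885313
ρ = 78.964926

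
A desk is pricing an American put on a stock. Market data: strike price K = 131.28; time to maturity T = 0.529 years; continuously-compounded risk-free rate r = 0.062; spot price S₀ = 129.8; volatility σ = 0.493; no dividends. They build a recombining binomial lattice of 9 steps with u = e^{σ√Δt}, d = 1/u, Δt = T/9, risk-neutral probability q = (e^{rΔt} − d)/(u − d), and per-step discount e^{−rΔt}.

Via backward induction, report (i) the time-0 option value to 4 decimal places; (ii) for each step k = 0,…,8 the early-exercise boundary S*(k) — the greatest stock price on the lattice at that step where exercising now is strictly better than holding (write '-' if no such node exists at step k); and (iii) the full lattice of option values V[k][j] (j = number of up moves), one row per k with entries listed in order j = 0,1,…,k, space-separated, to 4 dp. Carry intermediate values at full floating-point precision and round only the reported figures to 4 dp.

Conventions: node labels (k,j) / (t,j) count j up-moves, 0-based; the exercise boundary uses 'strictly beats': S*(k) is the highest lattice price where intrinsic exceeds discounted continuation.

price = 17.8298
boundary = - - - - 80.4713 90.6879 80.4713 90.6879 102.2016
tree:
17.8298
24.2499 11.1575
32.0478 16.1650 5.9325
41.0375 22.7580 9.2966 2.4104
50.8087 30.9868 14.2049 4.1628 0.5707
59.8743 40.5921 21.0365 7.0690 1.1130 0.0000
67.9187 50.8087 29.9549 11.7395 2.1706 0.0000 0.0000
75.0568 59.8743 40.5921 18.9026 4.2334 0.0000 0.0000 0.0000
81.3907 67.9187 50.8087 29.0784 8.2565 0.0000 0.0000 0.0000 0.0000
87.0111 75.0568 59.8743 40.5921 16.1029 0.0000 0.0000 0.0000 0.0000 0.0000

Δt=0.05878  u=1.12696  d=0.88734  q=0.48539  discount=0.99636
step 9 (expiry): payoffs max(K−S,0) = 87.0111 75.0568 59.8743 40.5921 16.1029 0.0000 0.0000 0.0000 0.0000 0.0000
step 8: (k=8,j=0): S=49.8893, K−S=81.3907, hold=80.9132 ⇒ V=81.3907 exercise | (k=8,j=1): S=63.3613, K−S=67.9187, hold=67.4411 ⇒ V=67.9187 exercise | (k=8,j=2): S=80.4713, K−S=50.8087, hold=50.3312 ⇒ V=50.8087 exercise | (k=8,j=3): S=102.2016, K−S=29.0784, hold=28.6008 ⇒ V=29.0784 exercise | (k=8,j=4): S=129.8000, K−S=1.4800, hold=8.2565 ⇒ V=8.2565 continue | (k=8,j=5): S=164.8510, K−S=0.0000, hold=0.0000 ⇒ V=0.0000 continue | (k=8,j=6): S=209.3671, K−S=0.0000, hold=0.0000 ⇒ V=0.0000 continue | (k=8,j=7): S=265.9042, K−S=0.0000, hold=0.0000 ⇒ V=0.0000 continue | (k=8,j=8): S=337.7085, K−S=0.0000, hold=0.0000 ⇒ V=0.0000 continue  boundary S*=102.2016
step 7: (k=7,j=0): S=56.2232, K−S=75.0568, hold=74.5792 ⇒ V=75.0568 exercise | (k=7,j=1): S=71.4057, K−S=59.8743, hold=59.3968 ⇒ V=59.8743 exercise | (k=7,j=2): S=90.6879, K−S=40.5921, hold=40.1145 ⇒ V=40.5921 exercise | (k=7,j=3): S=115.1771, K−S=16.1029, hold=18.9026 ⇒ V=18.9026 continue | (k=7,j=4): S=146.2794, K−S=0.0000, hold=4.2334 ⇒ V=4.2334 continue | (k=7,j=5): S=185.7804, K−S=0.0000, hold=0.0000 ⇒ V=0.0000 continue | (k=7,j=6): S=235.9483, K−S=0.0000, hold=0.0000 ⇒ V=0.0000 continue | (k=7,j=7): S=299.6634, K−S=0.0000, hold=0.0000 ⇒ V=0.0000 continue  boundary S*=90.6879
step 6: (k=6,j=0): S=63.3613, K−S=67.9187, hold=67.4411 ⇒ V=67.9187 exercise | (k=6,j=1): S=80.4713, K−S=50.8087, hold=50.3312 ⇒ V=50.8087 exercise | (k=6,j=2): S=102.2016, K−S=29.0784, hold=29.9549 ⇒ V=29.9549 continue | (k=6,j=3): S=129.8000, K−S=1.4800, hold=11.7395 ⇒ V=11.7395 continue | (k=6,j=4): S=164.8510, K−S=0.0000, hold=2.1706 ⇒ V=2.1706 continue | (k=6,j=5): S=209.3671, K−S=0.0000, hold=0.0000 ⇒ V=0.0000 continue | (k=6,j=6): S=265.9042, K−S=0.0000, hold=0.0000 ⇒ V=0.0000 continue  boundary S*=80.4713
step 5: (k=5,j=0): S=71.4057, K−S=59.8743, hold=59.3968 ⇒ V=59.8743 exercise | (k=5,j=1): S=90.6879, K−S=40.5921, hold=40.5384 ⇒ V=40.5921 exercise | (k=5,j=2): S=115.1771, K−S=16.1029, hold=21.0365 ⇒ V=21.0365 continue | (k=5,j=3): S=146.2794, K−S=0.0000, hold=7.0690 ⇒ V=7.0690 continue | (k=5,j=4): S=185.7804, K−S=0.0000, hold=1.1130 ⇒ V=1.1130 continue | (k=5,j=5): S=235.9483, K−S=0.0000, hold=0.0000 ⇒ V=0.0000 continue  boundary S*=90.6879
step 4: (k=4,j=0): S=80.4713, K−S=50.8087, hold=50.3312 ⇒ V=50.8087 exercise | (k=4,j=1): S=102.2016, K−S=29.0784, hold=30.9868 ⇒ V=30.9868 continue | (k=4,j=2): S=129.8000, K−S=1.4800, hold=14.2049 ⇒ V=14.2049 continue | (k=4,j=3): S=164.8510, K−S=0.0000, hold=4.1628 ⇒ V=4.1628 continue | (k=4,j=4): S=209.3671, K−S=0.0000, hold=0.5707 ⇒ V=0.5707 continue  boundary S*=80.4713
step 3: (k=3,j=0): S=90.6879, K−S=40.5921, hold=41.0375 ⇒ V=41.0375 continue | (k=3,j=1): S=115.1771, K−S=16.1029, hold=22.7580 ⇒ V=22.7580 continue | (k=3,j=2): S=146.2794, K−S=0.0000, hold=9.2966 ⇒ V=9.2966 continue | (k=3,j=3): S=185.7804, K−S=0.0000, hold=2.4104 ⇒ V=2.4104 continue  boundary S*=-
step 2: (k=2,j=0): S=102.2016, K−S=29.0784, hold=32.0478 ⇒ V=32.0478 continue | (k=2,j=1): S=129.8000, K−S=1.4800, hold=16.1650 ⇒ V=16.1650 continue | (k=2,j=2): S=164.8510, K−S=0.0000, hold=5.9325 ⇒ V=5.9325 continue  boundary S*=-
step 1: (k=1,j=0): S=115.1771, K−S=16.1029, hold=24.2499 ⇒ V=24.2499 continue | (k=1,j=1): S=146.2794, K−S=0.0000, hold=11.1575 ⇒ V=11.1575 continue  boundary S*=-
step 0: (k=0,j=0): S=129.8000, K−S=1.4800, hold=17.8298 ⇒ V=17.8298 continue  boundary S*=-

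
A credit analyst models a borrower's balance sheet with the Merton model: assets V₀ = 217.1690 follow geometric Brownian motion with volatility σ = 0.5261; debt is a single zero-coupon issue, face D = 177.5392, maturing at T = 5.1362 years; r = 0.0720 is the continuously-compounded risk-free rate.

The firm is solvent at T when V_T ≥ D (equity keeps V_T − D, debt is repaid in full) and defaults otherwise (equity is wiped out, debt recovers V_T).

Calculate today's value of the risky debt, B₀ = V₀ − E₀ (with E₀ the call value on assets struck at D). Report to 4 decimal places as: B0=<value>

B0=86.2624

Apply the equity-as-call identities (strike 177.5392, horizon 5.1362 years):
d₁ = [ln(V₀/D) + (r + σ²/2)T] / (σ√T)
   = [ln(217.1690/177.5392) + (0.0720 + 0.5·0.5261²)·5.1362] / (0.5261·√5.1362)
   = [0.201484 + 1.080608] / 1.192310 = 1.075301
d₂ = d₁ − σ√T = 1.075301 − 1.192310 = -0.117009
N(d₁) = 0.858880,  N(d₂) = 0.453426,  e^(−rT) = 0.690868
E₀ = V₀·N(d₁) − D·e^(−rT)·N(d₂)
   = 217.1690·0.858880 − 177.5392·0.690868·0.453426 = 130.906572
B₀ = V₀ − E₀ = 217.1690 − 130.906572 = 86.262428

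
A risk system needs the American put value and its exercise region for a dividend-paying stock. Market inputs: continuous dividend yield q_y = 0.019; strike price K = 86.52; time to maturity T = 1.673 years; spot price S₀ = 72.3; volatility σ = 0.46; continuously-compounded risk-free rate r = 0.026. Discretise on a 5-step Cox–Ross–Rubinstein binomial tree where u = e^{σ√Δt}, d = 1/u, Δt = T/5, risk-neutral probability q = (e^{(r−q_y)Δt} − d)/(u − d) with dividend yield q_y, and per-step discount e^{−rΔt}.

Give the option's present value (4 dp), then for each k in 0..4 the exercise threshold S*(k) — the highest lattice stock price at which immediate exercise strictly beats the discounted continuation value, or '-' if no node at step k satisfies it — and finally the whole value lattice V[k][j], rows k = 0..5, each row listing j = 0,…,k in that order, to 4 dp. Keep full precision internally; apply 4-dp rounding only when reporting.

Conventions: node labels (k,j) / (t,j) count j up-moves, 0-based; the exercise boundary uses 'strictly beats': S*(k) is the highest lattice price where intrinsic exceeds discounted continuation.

price = 25.3465
boundary = - - 42.4639 32.5432 42.4639
tree:
25.3465
34.1134 14.6131
44.0561 22.0477 5.3737
53.9768 32.0623 9.6491 0.0000
61.5797 44.0561 17.3261 0.0000 0.0000
67.4064 53.9768 31.1112 0.0000 0.0000 0.0000

Δt=0.33460, u=1.30485, d=0.76637, q=0.43822, disc=e^(-rΔt)=0.99134
k=5 terminal: V=max(K-S,0) → 67.4064 53.9768 31.1112 0.0000 0.0000 0.0000
k=4: j=0 S=24.9403 intr=61.5797 cont=60.9884 V=61.5797[EX]; j=1 S=42.4639 intr=44.0561 cont=43.5758 V=44.0561[EX]; j=2 S=72.3000 intr=14.2200 cont=17.3261 V=17.3261[hold]; j=3 S=123.0997 intr=0.0000 cont=0.0000 V=0.0000[hold]; j=4 S=209.5925 intr=0.0000 cont=0.0000 V=0.0000[hold]  S*(4)=42.4639
k=3: j=0 S=32.5432 intr=53.9768 cont=53.4336 V=53.9768[EX]; j=1 S=55.4088 intr=31.1112 cont=32.0623 V=32.0623[hold]; j=2 S=94.3404 intr=0.0000 cont=9.6491 V=9.6491[hold]; j=3 S=160.6262 intr=0.0000 cont=0.0000 V=0.0000[hold]  S*(3)=32.5432
k=2: j=0 S=42.4639 intr=44.0561 cont=43.9890 V=44.0561[EX]; j=1 S=72.3000 intr=14.2200 cont=22.0477 V=22.0477[hold]; j=2 S=123.0997 intr=0.0000 cont=5.3737 V=5.3737[hold]  S*(2)=42.4639
k=1: j=0 S=55.4088 intr=31.1112 cont=34.1134 V=34.1134[hold]; j=1 S=94.3404 intr=0.0000 cont=14.6131 V=14.6131[hold]  S*(1)=-
k=0: j=0 S=72.3000 intr=14.2200 cont=25.3465 V=25.3465[hold]  S*(0)=-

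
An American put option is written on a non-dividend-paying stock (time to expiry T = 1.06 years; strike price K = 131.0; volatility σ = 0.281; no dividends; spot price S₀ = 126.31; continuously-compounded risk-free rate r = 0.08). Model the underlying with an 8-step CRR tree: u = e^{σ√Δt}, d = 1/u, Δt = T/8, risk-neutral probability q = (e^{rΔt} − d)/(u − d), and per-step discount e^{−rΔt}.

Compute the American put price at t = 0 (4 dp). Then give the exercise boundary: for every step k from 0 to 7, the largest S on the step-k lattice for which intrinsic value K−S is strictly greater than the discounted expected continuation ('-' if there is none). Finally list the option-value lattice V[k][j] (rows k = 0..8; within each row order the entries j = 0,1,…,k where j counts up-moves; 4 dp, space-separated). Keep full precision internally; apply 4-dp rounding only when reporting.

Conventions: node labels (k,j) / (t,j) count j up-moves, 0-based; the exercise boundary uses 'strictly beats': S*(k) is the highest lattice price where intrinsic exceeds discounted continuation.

params: Δt=0.13250 u=1.10770 d=0.90277 q=0.52645 e^(-rΔt)=0.98946
t_8 payoffs: 75.2736 62.6237 47.1024 28.0578 4.6900 0.0000 0.0000 0.0000 0.0000
t_7: node(7,0) S=61.7282 payoff=69.2718 vs cont=67.8906 → 69.2718 [stop]  node(7,1) S=75.7404 payoff=55.2596 vs cont=53.8784 → 55.2596 [stop]  node(7,2) S=92.9334 payoff=38.0666 vs cont=36.6854 → 38.0666 [stop]  node(7,3) S=114.0291 payoff=16.9709 vs cont=15.5896 → 16.9709 [stop]  node(7,4) S=139.9136 payoff=0.0000 vs cont=2.1975 → 2.1975 [wait]  node(7,5) S=171.6737 payoff=0.0000 vs cont=0.0000 → 0.0000 [wait]  node(7,6) S=210.6435 payoff=0.0000 vs cont=0.0000 → 0.0000 [wait]  node(7,7) S=258.4592 payoff=0.0000 vs cont=0.0000 → 0.0000 [wait]  ⇒ S*(7)=114.0291
t_6: node(6,0) S=68.3763 payoff=62.6237 vs cont=61.2425 → 62.6237 [stop]  node(6,1) S=83.8976 payoff=47.1024 vs cont=45.7211 → 47.1024 [stop]  node(6,2) S=102.9422 payoff=28.0578 vs cont=26.6765 → 28.0578 [stop]  node(6,3) S=126.3100 payoff=4.6900 vs cont=9.0965 → 9.0965 [wait]  node(6,4) S=154.9822 payoff=0.0000 vs cont=1.0297 → 1.0297 [wait]  node(6,5) S=190.1630 payoff=0.0000 vs cont=0.0000 → 0.0000 [wait]  node(6,6) S=233.3297 payoff=0.0000 vs cont=0.0000 → 0.0000 [wait]  ⇒ S*(6)=102.9422
t_5: node(5,0) S=75.7404 payoff=55.2596 vs cont=53.8784 → 55.2596 [stop]  node(5,1) S=92.9334 payoff=38.0666 vs cont=36.6854 → 38.0666 [stop]  node(5,2) S=114.0291 payoff=16.9709 vs cont=17.8850 → 17.8850 [wait]  node(5,3) S=139.9136 payoff=0.0000 vs cont=4.7986 → 4.7986 [wait]  node(5,4) S=171.6737 payoff=0.0000 vs cont=0.4825 → 0.4825 [wait]  node(5,5) S=210.6435 payoff=0.0000 vs cont=0.0000 → 0.0000 [wait]  ⇒ S*(5)=92.9334
t_4: node(4,0) S=83.8976 payoff=47.1024 vs cont=45.7211 → 47.1024 [stop]  node(4,1) S=102.9422 payoff=28.0578 vs cont=27.1526 → 28.0578 [stop]  node(4,2) S=126.3100 payoff=4.6900 vs cont=10.8797 → 10.8797 [wait]  node(4,3) S=154.9822 payoff=0.0000 vs cont=2.4997 → 2.4997 [wait]  node(4,4) S=190.1630 payoff=0.0000 vs cont=0.2261 → 0.2261 [wait]  ⇒ S*(4)=102.9422
t_3: node(3,0) S=92.9334 payoff=38.0666 vs cont=36.6854 → 38.0666 [stop]  node(3,1) S=114.0291 payoff=16.9709 vs cont=18.8138 → 18.8138 [wait]  node(3,2) S=139.9136 payoff=0.0000 vs cont=6.3998 → 6.3998 [wait]  node(3,3) S=171.6737 payoff=0.0000 vs cont=1.2890 → 1.2890 [wait]  ⇒ S*(3)=92.9334
t_2: node(2,0) S=102.9422 payoff=28.0578 vs cont=27.6365 → 28.0578 [stop]  node(2,1) S=126.3100 payoff=4.6900 vs cont=12.1490 → 12.1490 [wait]  node(2,2) S=154.9822 payoff=0.0000 vs cont=3.6701 → 3.6701 [wait]  ⇒ S*(2)=102.9422
t_1: node(1,0) S=114.0291 payoff=16.9709 vs cont=19.4750 → 19.4750 [wait]  node(1,1) S=139.9136 payoff=0.0000 vs cont=7.6042 → 7.6042 [wait]  ⇒ S*(1)=-
t_0: node(0,0) S=126.3100 payoff=4.6900 vs cont=13.0862 → 13.0862 [wait]  ⇒ S*(0)=-

price = 13.0862
boundary = - - 102.9422 92.9334 102.9422 92.9334 102.9422 114.0291
tree:
13.0862
19.4750 7.6042
28.0578 12.1490 3.6701
38.0666 18.8138 6.3998 1.2890
47.1024 28.0578 10.8797 2.4997 0.2261
55.2596 38.0666 17.8850 4.7986 0.4825 0.0000
62.6237 47.1024 28.0578 9.0965 1.0297 0.0000 0.0000
69.2718 55.2596 38.0666 16.9709 2.1975 0.0000 0.0000 0.0000
75.2736 62.6237 47.1024 28.0578 4.6900 0.0000 0.0000 0.0000 0.0000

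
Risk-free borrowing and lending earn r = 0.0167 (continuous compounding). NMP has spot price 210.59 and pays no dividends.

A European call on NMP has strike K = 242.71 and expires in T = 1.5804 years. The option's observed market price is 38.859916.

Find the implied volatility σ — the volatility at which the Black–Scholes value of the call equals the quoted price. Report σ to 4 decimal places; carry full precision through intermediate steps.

At σ = 0.4593 the Black–Scholes value reproduces the quote:
σ√T = 0.4593·√1.5804 = 0.577404
d₁ = (ln(S/K) + (r+σ²/2)T) / (σ√T) = (ln(210.59/242.71) + (0.0167+0.4593²/2)·1.5804) / 0.577404 = (-0.141954 + 0.193090) / 0.577404 = 0.088562
d₂ = d₁ − σ√T = 0.088562 − 0.577404 = -0.488842
e^{−rT} = 0.973953
N(d₁) = 0.535285,  N(d₂) = 0.312477
V = S·N(d₁) − K·e^{−rT}·N(d₂) = 112.725700 − 73.865783 = 38.859916 (the observed quote) — the price is monotone increasing in volatility, hence this σ is the only solution

sigma = 0.4593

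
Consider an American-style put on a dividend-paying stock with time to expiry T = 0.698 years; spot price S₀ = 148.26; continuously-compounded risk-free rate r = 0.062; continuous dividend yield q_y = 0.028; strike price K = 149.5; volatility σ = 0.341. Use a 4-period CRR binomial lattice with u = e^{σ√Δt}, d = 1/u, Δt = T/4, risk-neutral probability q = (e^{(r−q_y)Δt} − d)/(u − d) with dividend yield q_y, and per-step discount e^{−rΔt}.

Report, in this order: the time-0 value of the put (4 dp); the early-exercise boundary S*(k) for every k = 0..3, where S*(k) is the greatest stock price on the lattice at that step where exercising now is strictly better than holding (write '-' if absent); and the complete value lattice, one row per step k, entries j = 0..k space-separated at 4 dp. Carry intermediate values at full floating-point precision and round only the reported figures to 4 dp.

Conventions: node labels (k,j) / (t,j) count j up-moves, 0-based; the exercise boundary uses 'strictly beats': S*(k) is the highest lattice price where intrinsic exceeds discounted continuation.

Δt=0.17450, u=1.15309, d=0.86723, q=0.48527, disc=e^(-rΔt)=0.98924
k=4 terminal: V=max(K-S,0) → 65.6373 37.9945 1.2400 0.0000 0.0000
k=3: j=0 S=96.7014 intr=52.7986 cont=51.6612 V=52.7986[EX]; j=1 S=128.5761 intr=20.9239 cont=19.9419 V=20.9239[EX]; j=2 S=170.9573 intr=0.0000 cont=0.6314 V=0.6314[hold]; j=3 S=227.3083 intr=0.0000 cont=0.0000 V=0.0000[hold]  S*(3)=128.5761
k=2: j=0 S=111.5055 intr=37.9945 cont=36.9292 V=37.9945[EX]; j=1 S=148.2600 intr=1.2400 cont=10.9575 V=10.9575[hold]; j=2 S=197.1295 intr=0.0000 cont=0.3215 V=0.3215[hold]  S*(2)=111.5055
k=1: j=0 S=128.5761 intr=20.9239 cont=24.6067 V=24.6067[hold]; j=1 S=170.9573 intr=0.0000 cont=5.7338 V=5.7338[hold]  S*(1)=-
k=0: j=0 S=148.2600 intr=1.2400 cont=15.2821 V=15.2821[hold]  S*(0)=-

price = 15.2821
boundary = - - 111.5055 128.5761
tree:
15.2821
24.6067 5.7338
37.9945 10.9575 0.3215
52.7986 20.9239 0.6314 0.0000
65.6373 37.9945 1.2400 0.0000 0.0000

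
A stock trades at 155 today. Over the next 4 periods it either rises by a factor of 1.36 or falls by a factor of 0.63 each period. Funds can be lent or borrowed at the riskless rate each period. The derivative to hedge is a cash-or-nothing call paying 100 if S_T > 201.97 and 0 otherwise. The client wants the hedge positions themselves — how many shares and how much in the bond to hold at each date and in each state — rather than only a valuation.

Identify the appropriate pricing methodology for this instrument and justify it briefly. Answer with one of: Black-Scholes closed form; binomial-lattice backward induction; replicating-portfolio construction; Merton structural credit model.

framework: replicating-portfolio construction

Key observation: since the answer must list Δ and B at each node of the 1.36/0.63 lattice on 155, the replicating-portfolio method — solving the two-state system at every node — is the one that applies.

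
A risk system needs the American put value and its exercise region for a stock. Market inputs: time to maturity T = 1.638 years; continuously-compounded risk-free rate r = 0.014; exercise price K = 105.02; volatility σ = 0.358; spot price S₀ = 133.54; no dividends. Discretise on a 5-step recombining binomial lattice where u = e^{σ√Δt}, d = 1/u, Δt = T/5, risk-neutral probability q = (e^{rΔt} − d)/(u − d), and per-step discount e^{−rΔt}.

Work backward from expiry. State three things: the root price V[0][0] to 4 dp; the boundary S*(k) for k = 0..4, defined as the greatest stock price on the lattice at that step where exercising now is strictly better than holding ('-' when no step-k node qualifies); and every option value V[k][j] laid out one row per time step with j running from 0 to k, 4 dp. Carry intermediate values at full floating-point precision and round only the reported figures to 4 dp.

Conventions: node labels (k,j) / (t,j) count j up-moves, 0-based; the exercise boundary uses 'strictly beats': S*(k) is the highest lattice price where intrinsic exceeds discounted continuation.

price = 8.8664
boundary = - - - - 58.8373
tree:
8.8664
14.1654 2.7367
22.0179 5.0921 0.0000
32.8943 9.4747 0.0000 0.0000
46.1827 17.6293 0.0000 0.0000 0.0000
57.0838 32.8025 0.0000 0.0000 0.0000 0.0000

params: Δt=0.32760 u=1.22741 d=0.81472 q=0.46009 e^(-rΔt)=0.99542
t_5 payoffs: 57.0838 32.8025 0.0000 0.0000 0.0000 0.0000
t_4: node(4,0) S=58.8373 payoff=46.1827 vs cont=45.7021 → 46.1827 [stop]  node(4,1) S=88.6405 payoff=16.3795 vs cont=17.6293 → 17.6293 [wait]  node(4,2) S=133.5400 payoff=0.0000 vs cont=0.0000 → 0.0000 [wait]  node(4,3) S=201.1827 payoff=0.0000 vs cont=0.0000 → 0.0000 [wait]  node(4,4) S=303.0887 payoff=0.0000 vs cont=0.0000 → 0.0000 [wait]  ⇒ S*(4)=58.8373
t_3: node(3,0) S=72.2175 payoff=32.8025 vs cont=32.8943 → 32.8943 [wait]  node(3,1) S=108.7982 payoff=0.0000 vs cont=9.4747 → 9.4747 [wait]  node(3,2) S=163.9083 payoff=0.0000 vs cont=0.0000 → 0.0000 [wait]  node(3,3) S=246.9336 payoff=0.0000 vs cont=0.0000 → 0.0000 [wait]  ⇒ S*(3)=-
t_2: node(2,0) S=88.6405 payoff=16.3795 vs cont=22.0179 → 22.0179 [wait]  node(2,1) S=133.5400 payoff=0.0000 vs cont=5.0921 → 5.0921 [wait]  node(2,2) S=201.1827 payoff=0.0000 vs cont=0.0000 → 0.0000 [wait]  ⇒ S*(2)=-
t_1: node(1,0) S=108.7982 payoff=0.0000 vs cont=14.1654 → 14.1654 [wait]  node(1,1) S=163.9083 payoff=0.0000 vs cont=2.7367 → 2.7367 [wait]  ⇒ S*(1)=-
t_0: node(0,0) S=133.5400 payoff=0.0000 vs cont=8.8664 → 8.8664 [wait]  ⇒ S*(0)=-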